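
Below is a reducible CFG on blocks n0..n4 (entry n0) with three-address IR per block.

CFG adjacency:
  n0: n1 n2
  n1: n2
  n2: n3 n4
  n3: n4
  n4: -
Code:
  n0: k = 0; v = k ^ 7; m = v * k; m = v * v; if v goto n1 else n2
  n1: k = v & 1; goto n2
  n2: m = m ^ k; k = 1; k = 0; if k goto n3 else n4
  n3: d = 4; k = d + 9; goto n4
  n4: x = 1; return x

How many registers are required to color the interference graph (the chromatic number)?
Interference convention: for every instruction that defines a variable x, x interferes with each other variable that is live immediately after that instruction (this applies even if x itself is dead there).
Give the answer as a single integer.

Answer: 3

Working:
def/use:
  n0: def={k,m,v} ue=∅
  n1: def={k} ue={v}
  n2: def={k,m} ue={k,m}
  n3: def={d,k} ue=∅
  n4: def={x} ue=∅

Backward fixpoint:
  live n0: ∅→{k,m,v}
  live n1: {m,v}→{k,m}
  live n2: {k,m}→∅
  live n3: ∅→∅
  live n4: ∅→∅

Interference:
  d↔∅
  k↔{m,v}
  m↔{k,v}
  v↔{k,m}
  x↔∅

Colouring:
  clique {k,m,v} ⇒ need ≥ 3
  assign d→R0 k→R0 m→R1 v→R2 x→R0 — no edge inside a register ⇒ χ ≤ 3
  χ = 3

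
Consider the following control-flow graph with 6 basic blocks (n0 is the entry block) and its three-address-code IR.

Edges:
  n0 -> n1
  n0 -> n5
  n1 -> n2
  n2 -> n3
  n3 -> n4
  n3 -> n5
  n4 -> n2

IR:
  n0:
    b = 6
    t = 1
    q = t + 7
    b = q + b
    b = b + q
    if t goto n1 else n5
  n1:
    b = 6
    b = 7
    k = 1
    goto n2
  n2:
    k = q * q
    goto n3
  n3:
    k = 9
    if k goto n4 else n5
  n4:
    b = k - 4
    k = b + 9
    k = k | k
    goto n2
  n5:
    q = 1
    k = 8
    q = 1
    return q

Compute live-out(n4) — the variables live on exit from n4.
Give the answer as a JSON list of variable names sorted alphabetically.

Block summaries:
  n0: {b,q,t} / ∅
  n1: {b,k} / ∅
  n2: {k} / {q}
  n3: {k} / ∅
  n4: {b,k} / {k}
  n5: {k,q} / ∅

Live sets:
  n0: in=∅ out={q}
  n1: in={q} out={q}
  n2: in={q} out={q}
  n3: in={q} out={k,q}
  n4: in={k,q} out={q}
  n5: in=∅ out=∅

live-out(n4) = ["q"]

Answer: ["q"]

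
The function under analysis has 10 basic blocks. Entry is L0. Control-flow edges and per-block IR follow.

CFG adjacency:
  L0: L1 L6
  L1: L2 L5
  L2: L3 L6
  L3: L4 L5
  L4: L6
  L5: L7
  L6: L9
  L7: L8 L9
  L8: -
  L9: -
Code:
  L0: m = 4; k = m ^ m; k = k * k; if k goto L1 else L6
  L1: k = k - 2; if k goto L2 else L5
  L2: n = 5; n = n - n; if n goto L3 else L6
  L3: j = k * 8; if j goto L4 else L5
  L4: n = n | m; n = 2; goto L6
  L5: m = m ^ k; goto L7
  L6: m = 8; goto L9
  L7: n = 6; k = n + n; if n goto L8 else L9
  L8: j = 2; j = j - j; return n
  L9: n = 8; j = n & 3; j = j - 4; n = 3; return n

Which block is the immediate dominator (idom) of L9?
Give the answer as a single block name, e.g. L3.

Answer: L0

Analysis:
idom tree: L1←L0 L2←L1 L3←L2 L4←L3 L5←L1 L6←L0 L7←L5 L8←L7 L9←L0
Dom at joins:
  L5: preds {L1,L3}: {L0,L1} ∩ {L0,L1,L2,L3} = {L0,L1}; idom=L1
  L6: preds {L0,L2,L4}: {L0} ∩ {L0,L1,L2} ∩ {L0,L1,L2,L3,L4} = {L0}; idom=L0
  L9: preds {L6,L7}: {L0,L6} ∩ {L0,L1,L5,L7} = {L0}; idom=L0

idom(L9) = L0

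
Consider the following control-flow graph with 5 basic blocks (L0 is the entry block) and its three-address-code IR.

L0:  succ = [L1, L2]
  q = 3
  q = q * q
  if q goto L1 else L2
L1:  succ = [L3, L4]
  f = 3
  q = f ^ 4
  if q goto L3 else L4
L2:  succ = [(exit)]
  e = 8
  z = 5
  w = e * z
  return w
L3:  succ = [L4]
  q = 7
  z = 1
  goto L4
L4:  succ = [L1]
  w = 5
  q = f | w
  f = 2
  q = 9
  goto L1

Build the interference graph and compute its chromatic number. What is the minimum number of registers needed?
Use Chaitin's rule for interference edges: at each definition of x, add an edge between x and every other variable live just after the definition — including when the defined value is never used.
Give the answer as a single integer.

Answer: 2

Derivation:
def/use:
  L0 def {q} use ∅
  L1 def {f,q} use ∅
  L2 def {e,w,z} use ∅
  L3 def {q,z} use ∅
  L4 def {f,q,w} use {f}

Backward fixpoint:
  live L0: ∅→∅
  live L1: ∅→{f}
  live L2: ∅→∅
  live L3: {f}→{f}
  live L4: {f}→∅

Conflict graph:
  e — {z}
  f — {q,w,z}
  q — {f}
  w — {f}
  z — {e,f}

Colouring:
  clique {e,z} ⇒ need ≥ 2
  2-colouring: c0={e,f}  c1={q,w,z}
  χ = 2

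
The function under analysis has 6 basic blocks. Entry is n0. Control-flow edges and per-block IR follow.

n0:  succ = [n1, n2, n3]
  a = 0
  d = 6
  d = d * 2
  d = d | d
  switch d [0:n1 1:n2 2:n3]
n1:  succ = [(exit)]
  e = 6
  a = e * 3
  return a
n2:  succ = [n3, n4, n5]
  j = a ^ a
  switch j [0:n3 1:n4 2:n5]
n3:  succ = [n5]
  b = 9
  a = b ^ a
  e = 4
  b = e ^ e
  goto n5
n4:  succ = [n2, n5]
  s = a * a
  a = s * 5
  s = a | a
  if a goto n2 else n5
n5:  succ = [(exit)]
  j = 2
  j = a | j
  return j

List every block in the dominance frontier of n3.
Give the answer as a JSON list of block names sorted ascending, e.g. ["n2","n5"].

Answer: ["n5"]

Working:
idom tree: n1←n0 n2←n0 n3←n0 n4←n2 n5←n0
Dom∩ at merges:
  n2: preds {n0,n4}: {n0} ∩ {n0,n2,n4} = {n0}; idom=n0
  n3: preds {n0,n2}: {n0} ∩ {n0,n2} = {n0}; idom=n0
  n5: preds {n2,n3,n4}: {n0,n2} ∩ {n0,n3} ∩ {n0,n2,n4} = {n0}; idom=n0

DF walk-up:
  join n2 pred n0: · stop@n0
  join n2 pred n4: n4→n2 stop@n0
  join n3 pred n0: · stop@n0
  join n3 pred n2: n2 stop@n0
  join n5 pred n2: n2 stop@n0
  join n5 pred n3: n3 stop@n0
  join n5 pred n4: n4→n2 stop@n0
  n0: DF=∅
  n1: DF=∅
  n2: DF={n2,n3,n5}
  n3: DF={n5}
  n4: DF={n2,n5}
  n5: DF=∅

DF(n3) = ["n5"]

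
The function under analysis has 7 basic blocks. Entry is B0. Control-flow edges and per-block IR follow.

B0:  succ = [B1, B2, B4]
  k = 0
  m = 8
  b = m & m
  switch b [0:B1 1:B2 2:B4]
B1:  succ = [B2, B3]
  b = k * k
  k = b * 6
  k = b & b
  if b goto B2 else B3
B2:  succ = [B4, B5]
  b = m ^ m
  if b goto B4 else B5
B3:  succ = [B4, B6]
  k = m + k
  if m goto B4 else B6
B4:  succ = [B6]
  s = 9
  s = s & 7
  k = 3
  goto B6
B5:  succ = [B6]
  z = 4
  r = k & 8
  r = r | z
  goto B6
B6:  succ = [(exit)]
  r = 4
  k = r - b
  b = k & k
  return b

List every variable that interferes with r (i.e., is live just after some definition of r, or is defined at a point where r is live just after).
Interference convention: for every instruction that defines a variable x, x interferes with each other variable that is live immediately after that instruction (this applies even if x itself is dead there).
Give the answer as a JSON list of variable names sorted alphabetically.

Per-block:
  B0: def={b,k,m} ue=∅
  B1: def={b,k} ue={k}
  B2: def={b} ue={m}
  B3: def={k} ue={k,m}
  B4: def={k,s} ue=∅
  B5: def={r,z} ue={k}
  B6: def={b,k,r} ue={b}

Backward fixpoint:
  B0: in=∅ out={b,k,m}
  B1: in={k,m} out={b,k,m}
  B2: in={k,m} out={b,k}
  B3: in={b,k,m} out={b}
  B4: in={b} out={b}
  B5: in={b,k} out={b}
  B6: in={b} out=∅

Conflict graph:
  b: {k,m,r,s,z}
  k: {b,m,z}
  m: {b,k}
  r: {b,z}
  s: {b}
  z: {b,k,r}

N(r) = ["b", "z"]

Answer: ["b", "z"]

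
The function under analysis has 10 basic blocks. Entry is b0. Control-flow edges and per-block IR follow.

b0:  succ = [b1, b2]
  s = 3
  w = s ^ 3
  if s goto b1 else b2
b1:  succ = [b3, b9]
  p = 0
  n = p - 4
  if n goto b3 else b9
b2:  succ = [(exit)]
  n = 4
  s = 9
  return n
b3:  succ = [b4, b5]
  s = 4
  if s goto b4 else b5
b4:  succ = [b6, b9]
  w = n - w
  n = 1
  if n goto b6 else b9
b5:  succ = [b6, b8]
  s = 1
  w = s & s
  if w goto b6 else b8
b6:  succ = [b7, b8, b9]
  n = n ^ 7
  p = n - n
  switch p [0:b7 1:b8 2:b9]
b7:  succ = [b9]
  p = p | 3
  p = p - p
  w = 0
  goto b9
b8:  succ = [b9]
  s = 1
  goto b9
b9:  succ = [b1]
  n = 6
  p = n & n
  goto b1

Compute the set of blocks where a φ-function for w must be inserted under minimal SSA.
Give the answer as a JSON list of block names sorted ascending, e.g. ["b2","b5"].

idom tree: b1←b0 b2←b0 b3←b1 b4←b3 b5←b3 b6←b3 b7←b6 b8←b3 b9←b1
Dom at joins:
  b1: preds {b0,b9}: {b0} ∩ {b0,b1,b9} = {b0}; idom=b0
  b6: preds {b4,b5}: {b0,b1,b3,b4} ∩ {b0,b1,b3,b5} = {b0,b1,b3}; idom=b3
  b8: preds {b5,b6}: {b0,b1,b3,b5} ∩ {b0,b1,b3,b6} = {b0,b1,b3}; idom=b3
  b9: preds {b1,b4,b6,b7,b8}: {b0,b1} ∩ {b0,b1,b3,b4} ∩ {b0,b1,b3,b6} ∩ {b0,b1,b3,b6,b7} ∩ {b0,b1,b3,b8} = {b0,b1}; idom=b1

Frontier:
  b1←b0: walk · to b0
  b1←b9: walk b9→b1 to b0
  b6←b4: walk b4 to b3
  b6←b5: walk b5 to b3
  b8←b5: walk b5 to b3
  b8←b6: walk b6 to b3
  b9←b1: walk · to b1
  b9←b4: walk b4→b3 to b1
  b9←b6: walk b6→b3 to b1
  b9←b7: walk b7→b6→b3 to b1
  b9←b8: walk b8→b3 to b1
  b0: DF=∅
  b1: DF={b1}
  b2: DF=∅
  b3: DF={b9}
  b4: DF={b6,b9}
  b5: DF={b6,b8}
  b6: DF={b8,b9}
  b7: DF={b9}
  b8: DF={b9}
  b9: DF={b1}

φ for w: defs {b0,b4,b5,b7}
  DF⁺ = {b1,b6,b8,b9}

Answer: ["b1", "b6", "b8", "b9"]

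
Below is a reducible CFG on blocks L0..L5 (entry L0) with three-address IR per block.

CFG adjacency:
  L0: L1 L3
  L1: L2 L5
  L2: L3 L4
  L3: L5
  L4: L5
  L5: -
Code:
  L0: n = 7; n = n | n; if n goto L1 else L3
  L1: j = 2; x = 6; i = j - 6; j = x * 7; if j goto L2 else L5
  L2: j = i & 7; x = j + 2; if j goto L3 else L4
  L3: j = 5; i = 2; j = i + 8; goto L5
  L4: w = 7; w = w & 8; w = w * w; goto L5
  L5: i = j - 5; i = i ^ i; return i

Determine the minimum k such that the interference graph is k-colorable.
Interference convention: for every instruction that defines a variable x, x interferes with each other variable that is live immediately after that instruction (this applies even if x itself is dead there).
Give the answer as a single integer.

Answer: 3

Derivation:
Block summaries:
  L0: def={n} ue=∅
  L1: def={i,j,x} ue=∅
  L2: def={j,x} ue={i}
  L3: def={i,j} ue=∅
  L4: def={w} ue=∅
  L5: def={i} ue={j}

Liveness:
  L0 li=∅ lo=∅
  L1 li=∅ lo={i,j}
  L2 li={i} lo={j}
  L3 li=∅ lo={j}
  L4 li={j} lo={j}
  L5 li={j} lo=∅

Interference:
  i: {j,x}
  j: {i,w,x}
  n: ∅
  w: {j}
  x: {i,j}

Registers:
  lower bound: {i,j,x} mutually conflict ⇒ χ ≥ 3
  3-colouring: R0={j,n}  R1={i,w}  R2={x}
  χ = 3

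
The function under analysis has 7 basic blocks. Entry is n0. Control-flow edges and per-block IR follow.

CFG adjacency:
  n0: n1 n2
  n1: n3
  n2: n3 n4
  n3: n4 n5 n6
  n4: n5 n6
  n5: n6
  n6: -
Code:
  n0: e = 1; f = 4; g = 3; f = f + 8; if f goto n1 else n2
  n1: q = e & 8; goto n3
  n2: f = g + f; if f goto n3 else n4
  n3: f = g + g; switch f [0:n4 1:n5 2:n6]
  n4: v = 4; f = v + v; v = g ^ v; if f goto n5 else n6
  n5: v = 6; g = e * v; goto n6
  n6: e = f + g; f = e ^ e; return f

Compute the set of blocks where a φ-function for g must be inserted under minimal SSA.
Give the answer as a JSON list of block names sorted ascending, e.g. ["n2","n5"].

Answer: ["n6"]

Working:
idom tree: n1←n0 n2←n0 n3←n0 n4←n0 n5←n0 n6←n0
Dom at joins:
  n3: preds {n1,n2}: {n0,n1} ∩ {n0,n2} = {n0}; idom=n0
  n4: preds {n2,n3}: {n0,n2} ∩ {n0,n3} = {n0}; idom=n0
  n5: preds {n3,n4}: {n0,n3} ∩ {n0,n4} = {n0}; idom=n0
  n6: preds {n3,n4,n5}: {n0,n3} ∩ {n0,n4} ∩ {n0,n5} = {n0}; idom=n0

Frontier:
  join n3 pred n1: n1 stop@n0
  join n3 pred n2: n2 stop@n0
  join n4 pred n2: n2 stop@n0
  join n4 pred n3: n3 stop@n0
  join n5 pred n3: n3 stop@n0
  join n5 pred n4: n4 stop@n0
  join n6 pred n3: n3 stop@n0
  join n6 pred n4: n4 stop@n0
  join n6 pred n5: n5 stop@n0
  DF(n0)=∅
  DF(n1)={n3}
  DF(n2)={n3,n4}
  DF(n3)={n4,n5,n6}
  DF(n4)={n5,n6}
  DF(n5)={n6}
  DF(n6)=∅

φ for g: defs {n0,n5}
  DF⁺ = {n6}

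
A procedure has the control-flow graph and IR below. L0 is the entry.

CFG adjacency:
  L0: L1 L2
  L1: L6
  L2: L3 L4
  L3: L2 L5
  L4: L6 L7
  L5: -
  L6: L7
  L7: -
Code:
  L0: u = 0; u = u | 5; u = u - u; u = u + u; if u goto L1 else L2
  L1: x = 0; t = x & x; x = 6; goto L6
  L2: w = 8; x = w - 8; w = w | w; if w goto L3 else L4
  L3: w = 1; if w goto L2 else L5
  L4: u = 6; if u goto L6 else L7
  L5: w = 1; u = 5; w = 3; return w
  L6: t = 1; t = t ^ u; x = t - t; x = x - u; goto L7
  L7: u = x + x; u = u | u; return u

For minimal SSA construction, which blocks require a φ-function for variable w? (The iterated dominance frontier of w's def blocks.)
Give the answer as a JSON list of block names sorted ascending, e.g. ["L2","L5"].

Answer: ["L2", "L6", "L7"]

Derivation:
idom tree: L1←L0 L2←L0 L3←L2 L4←L2 L5←L3 L6←L0 L7←L0
Join-block Dom:
  L2: preds {L0,L3}: {L0} ∩ {L0,L2,L3} = {L0}; idom=L0
  L6: preds {L1,L4}: {L0,L1} ∩ {L0,L2,L4} = {L0}; idom=L0
  L7: preds {L4,L6}: {L0,L2,L4} ∩ {L0,L6} = {L0}; idom=L0

DF walk-up:
  L2←L0: walk · to L0
  L2←L3: walk L3→L2 to L0
  L6←L1: walk L1 to L0
  L6←L4: walk L4→L2 to L0
  L7←L4: walk L4→L2 to L0
  L7←L6: walk L6 to L0
  L0 → ∅
  L1 → {L6}
  L2 → {L2,L6,L7}
  L3 → {L2}
  L4 → {L6,L7}
  L5 → ∅
  L6 → {L7}
  L7 → ∅

φ for w: defs {L2,L3,L5}
  DF⁺ = {L2,L6,L7}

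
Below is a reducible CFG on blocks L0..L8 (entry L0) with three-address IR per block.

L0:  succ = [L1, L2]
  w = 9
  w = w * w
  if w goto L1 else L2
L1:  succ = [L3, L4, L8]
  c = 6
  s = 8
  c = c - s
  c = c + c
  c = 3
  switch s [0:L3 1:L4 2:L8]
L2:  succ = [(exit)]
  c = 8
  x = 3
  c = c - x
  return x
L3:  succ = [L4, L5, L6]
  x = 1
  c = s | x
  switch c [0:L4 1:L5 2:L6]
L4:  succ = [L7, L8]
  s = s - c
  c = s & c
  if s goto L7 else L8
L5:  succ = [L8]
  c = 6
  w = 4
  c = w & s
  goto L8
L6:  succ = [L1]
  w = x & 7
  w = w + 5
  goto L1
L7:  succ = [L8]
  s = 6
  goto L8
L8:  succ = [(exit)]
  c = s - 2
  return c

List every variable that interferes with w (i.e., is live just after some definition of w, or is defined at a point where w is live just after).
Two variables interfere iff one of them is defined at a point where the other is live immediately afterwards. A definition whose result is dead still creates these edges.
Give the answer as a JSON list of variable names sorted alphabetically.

Per-block:
  L0: {w} / ∅
  L1: {c,s} / ∅
  L2: {c,x} / ∅
  L3: {c,x} / {s}
  L4: {c,s} / {c,s}
  L5: {c,w} / {s}
  L6: {w} / {x}
  L7: {s} / ∅
  L8: {c} / {s}

Backward fixpoint:
  L0: in=∅ out=∅
  L1: in=∅ out={c,s}
  L2: in=∅ out=∅
  L3: in={s} out={c,s,x}
  L4: in={c,s} out={s}
  L5: in={s} out={s}
  L6: in={x} out=∅
  L7: in=∅ out={s}
  L8: in={s} out=∅

Conflict graph:
  c: {s,x}
  s: {c,w,x}
  w: {s}
  x: {c,s}

N(w) = ["s"]

Answer: ["s"]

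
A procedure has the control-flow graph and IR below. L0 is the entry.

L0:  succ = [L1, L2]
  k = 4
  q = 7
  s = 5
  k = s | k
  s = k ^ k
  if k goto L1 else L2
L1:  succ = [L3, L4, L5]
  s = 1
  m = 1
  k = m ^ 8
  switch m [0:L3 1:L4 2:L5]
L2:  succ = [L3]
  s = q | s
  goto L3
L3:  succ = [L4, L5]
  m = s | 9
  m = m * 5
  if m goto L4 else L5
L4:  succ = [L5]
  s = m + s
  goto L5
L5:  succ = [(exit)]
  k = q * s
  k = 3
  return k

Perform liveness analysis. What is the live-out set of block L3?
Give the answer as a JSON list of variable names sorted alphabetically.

Answer: ["m", "q", "s"]

Analysis:
Per-block:
  L0: {k,q,s} / ∅
  L1: {k,m,s} / ∅
  L2: {s} / {q,s}
  L3: {m} / {s}
  L4: {s} / {m,s}
  L5: {k} / {q,s}

Backward fixpoint:
  L0: in=∅ out={q,s}
  L1: in={q} out={m,q,s}
  L2: in={q,s} out={q,s}
  L3: in={q,s} out={m,q,s}
  L4: in={m,q,s} out={q,s}
  L5: in={q,s} out=∅

live-out(L3) = ["m", "q", "s"]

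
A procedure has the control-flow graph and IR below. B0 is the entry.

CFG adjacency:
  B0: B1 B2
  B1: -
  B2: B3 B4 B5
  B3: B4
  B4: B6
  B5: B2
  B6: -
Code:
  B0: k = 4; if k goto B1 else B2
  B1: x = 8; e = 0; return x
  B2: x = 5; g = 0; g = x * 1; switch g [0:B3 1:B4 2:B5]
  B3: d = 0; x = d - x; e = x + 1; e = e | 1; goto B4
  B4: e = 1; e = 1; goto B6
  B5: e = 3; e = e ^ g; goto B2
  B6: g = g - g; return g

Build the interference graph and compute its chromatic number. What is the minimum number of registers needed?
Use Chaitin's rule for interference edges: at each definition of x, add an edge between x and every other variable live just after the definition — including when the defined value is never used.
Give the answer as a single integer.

Per-block:
  B0: def={k} ue=∅
  B1: def={e,x} ue=∅
  B2: def={g,x} ue=∅
  B3: def={d,e,x} ue={x}
  B4: def={e} ue=∅
  B5: def={e} ue={g}
  B6: def={g} ue={g}

Liveness:
  live B0: ∅→∅
  live B1: ∅→∅
  live B2: ∅→{g,x}
  live B3: {g,x}→{g}
  live B4: {g}→{g}
  live B5: {g}→∅
  live B6: {g}→∅

Interfere edges:
  d↔{g,x}
  e↔{g,x}
  g↔{d,e,x}
  k↔∅
  x↔{d,e,g}

Registers:
  lower bound: {d,g,x} mutually conflict ⇒ χ ≥ 3
  assign d→R2 e→R2 g→R0 k→R0 x→R1 — no edge inside a register ⇒ χ ≤ 3
  χ = 3

Answer: 3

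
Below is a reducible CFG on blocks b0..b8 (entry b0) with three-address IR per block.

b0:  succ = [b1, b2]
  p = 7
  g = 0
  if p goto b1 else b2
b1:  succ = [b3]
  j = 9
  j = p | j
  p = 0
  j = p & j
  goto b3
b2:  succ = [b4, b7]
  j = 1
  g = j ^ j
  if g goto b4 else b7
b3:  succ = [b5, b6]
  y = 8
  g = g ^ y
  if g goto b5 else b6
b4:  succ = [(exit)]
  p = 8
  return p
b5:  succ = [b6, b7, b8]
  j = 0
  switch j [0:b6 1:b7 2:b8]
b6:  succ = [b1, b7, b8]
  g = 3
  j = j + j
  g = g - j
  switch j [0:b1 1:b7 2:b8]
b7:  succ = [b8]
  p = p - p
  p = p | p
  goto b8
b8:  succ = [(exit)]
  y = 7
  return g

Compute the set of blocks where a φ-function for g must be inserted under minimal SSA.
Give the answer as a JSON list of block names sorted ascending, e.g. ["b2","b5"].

Answer: ["b1", "b7", "b8"]

Working:
idom tree: b1←b0 b2←b0 b3←b1 b4←b2 b5←b3 b6←b3 b7←b0 b8←b0
Dom∩ at merges:
  b1: preds {b0,b6}: {b0} ∩ {b0,b1,b3,b6} = {b0}; idom=b0
  b6: preds {b3,b5}: {b0,b1,b3} ∩ {b0,b1,b3,b5} = {b0,b1,b3}; idom=b3
  b7: preds {b2,b5,b6}: {b0,b2} ∩ {b0,b1,b3,b5} ∩ {b0,b1,b3,b6} = {b0}; idom=b0
  b8: preds {b5,b6,b7}: {b0,b1,b3,b5} ∩ {b0,b1,b3,b6} ∩ {b0,b7} = {b0}; idom=b0

DF walk-up:
  join b1 pred b0: · stop@b0
  join b1 pred b6: b6→b3→b1 stop@b0
  join b6 pred b3: · stop@b3
  join b6 pred b5: b5 stop@b3
  join b7 pred b2: b2 stop@b0
  join b7 pred b5: b5→b3→b1 stop@b0
  join b7 pred b6: b6→b3→b1 stop@b0
  join b8 pred b5: b5→b3→b1 stop@b0
  join b8 pred b6: b6→b3→b1 stop@b0
  join b8 pred b7: b7 stop@b0
  b0: DF=∅
  b1: DF={b1,b7,b8}
  b2: DF={b7}
  b3: DF={b1,b7,b8}
  b4: DF=∅
  b5: DF={b6,b7,b8}
  b6: DF={b1,b7,b8}
  b7: DF={b8}
  b8: DF=∅

φ for g: defs {b0,b2,b3,b6}
  DF⁺ = {b1,b7,b8}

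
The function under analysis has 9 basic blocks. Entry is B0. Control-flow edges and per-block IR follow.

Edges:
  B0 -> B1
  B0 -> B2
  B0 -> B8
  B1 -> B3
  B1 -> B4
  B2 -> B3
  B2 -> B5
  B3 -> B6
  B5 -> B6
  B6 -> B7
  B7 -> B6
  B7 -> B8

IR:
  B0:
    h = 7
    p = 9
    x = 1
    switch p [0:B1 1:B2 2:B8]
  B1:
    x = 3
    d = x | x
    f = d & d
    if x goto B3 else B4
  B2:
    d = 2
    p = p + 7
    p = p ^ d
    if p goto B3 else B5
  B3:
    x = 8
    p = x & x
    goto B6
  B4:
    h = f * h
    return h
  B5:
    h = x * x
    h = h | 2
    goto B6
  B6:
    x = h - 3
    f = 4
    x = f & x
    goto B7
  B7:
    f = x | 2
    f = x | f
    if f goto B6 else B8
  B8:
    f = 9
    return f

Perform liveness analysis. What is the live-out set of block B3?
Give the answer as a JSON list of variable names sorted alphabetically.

Per-block:
  B0: {h,p,x} / ∅
  B1: {d,f,x} / ∅
  B2: {d,p} / {p}
  B3: {p,x} / ∅
  B4: {h} / {f,h}
  B5: {h} / {x}
  B6: {f,x} / {h}
  B7: {f} / {x}
  B8: {f} / ∅

Backward fixpoint:
  live B0: ∅→{h,p,x}
  live B1: {h}→{f,h}
  live B2: {h,p,x}→{h,x}
  live B3: {h}→{h}
  live B4: {f,h}→∅
  live B5: {x}→{h}
  live B6: {h}→{h,x}
  live B7: {h,x}→{h}
  live B8: ∅→∅

live-out(B3) = ["h"]

Answer: ["h"]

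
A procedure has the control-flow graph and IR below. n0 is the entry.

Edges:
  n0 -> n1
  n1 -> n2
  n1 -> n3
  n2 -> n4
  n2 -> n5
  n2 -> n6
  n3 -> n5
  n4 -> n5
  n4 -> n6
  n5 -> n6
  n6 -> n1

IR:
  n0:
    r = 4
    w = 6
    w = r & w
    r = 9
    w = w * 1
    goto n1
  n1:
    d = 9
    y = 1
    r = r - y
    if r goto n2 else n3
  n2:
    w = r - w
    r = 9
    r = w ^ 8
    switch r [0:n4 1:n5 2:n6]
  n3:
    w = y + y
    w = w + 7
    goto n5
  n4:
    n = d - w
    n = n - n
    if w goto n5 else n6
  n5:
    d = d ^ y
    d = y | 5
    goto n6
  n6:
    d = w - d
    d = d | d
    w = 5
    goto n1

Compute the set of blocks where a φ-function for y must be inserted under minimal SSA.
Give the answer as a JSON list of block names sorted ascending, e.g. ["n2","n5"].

idom tree: n1←n0 n2←n1 n3←n1 n4←n2 n5←n1 n6←n1
Dom at joins:
  n1: preds {n0,n6}: {n0} ∩ {n0,n1,n6} = {n0}; idom=n0
  n5: preds {n2,n3,n4}: {n0,n1,n2} ∩ {n0,n1,n3} ∩ {n0,n1,n2,n4} = {n0,n1}; idom=n1
  n6: preds {n2,n4,n5}: {n0,n1,n2} ∩ {n0,n1,n2,n4} ∩ {n0,n1,n5} = {n0,n1}; idom=n1

DF derivation:
  n1←n0: walk · to n0
  n1←n6: walk n6→n1 to n0
  n5←n2: walk n2 to n1
  n5←n3: walk n3 to n1
  n5←n4: walk n4→n2 to n1
  n6←n2: walk n2 to n1
  n6←n4: walk n4→n2 to n1
  n6←n5: walk n5 to n1
  n0 → ∅
  n1 → {n1}
  n2 → {n5,n6}
  n3 → {n5}
  n4 → {n5,n6}
  n5 → {n6}
  n6 → {n1}

φ for y: defs {n1}
  DF⁺ = {n1}

Answer: ["n1"]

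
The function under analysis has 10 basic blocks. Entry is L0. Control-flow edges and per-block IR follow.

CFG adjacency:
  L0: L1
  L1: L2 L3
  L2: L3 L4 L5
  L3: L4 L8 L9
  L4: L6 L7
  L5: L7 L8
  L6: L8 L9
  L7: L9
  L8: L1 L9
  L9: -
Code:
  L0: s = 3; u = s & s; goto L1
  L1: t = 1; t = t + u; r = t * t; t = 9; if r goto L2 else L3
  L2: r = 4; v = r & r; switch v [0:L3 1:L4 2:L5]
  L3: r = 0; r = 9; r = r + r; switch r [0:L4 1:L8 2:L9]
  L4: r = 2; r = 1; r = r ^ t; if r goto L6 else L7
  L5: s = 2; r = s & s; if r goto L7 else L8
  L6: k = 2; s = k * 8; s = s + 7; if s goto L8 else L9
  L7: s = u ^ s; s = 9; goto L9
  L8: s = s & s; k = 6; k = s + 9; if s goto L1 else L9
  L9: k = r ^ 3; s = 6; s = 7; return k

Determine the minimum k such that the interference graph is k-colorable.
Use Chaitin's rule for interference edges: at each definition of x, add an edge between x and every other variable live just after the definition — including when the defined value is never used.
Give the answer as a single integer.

Block summaries:
  L0: def={s,u} ue=∅
  L1: def={r,t} ue={u}
  L2: def={r,v} ue=∅
  L3: def={r} ue=∅
  L4: def={r} ue={t}
  L5: def={r,s} ue=∅
  L6: def={k,s} ue=∅
  L7: def={s} ue={s,u}
  L8: def={k,s} ue={s}
  L9: def={k,s} ue={r}

Live sets:
  L0 li=∅ lo={s,u}
  L1 li={s,u} lo={s,t,u}
  L2 li={s,t,u} lo={s,t,u}
  L3 li={s,t,u} lo={r,s,t,u}
  L4 li={s,t,u} lo={r,s,u}
  L5 li={u} lo={r,s,u}
  L6 li={r,u} lo={r,s,u}
  L7 li={r,s,u} lo={r}
  L8 li={r,s,u} lo={r,s,u}
  L9 li={r} lo=∅

Interference:
  k — {r,s,u}
  r — {k,s,t,u}
  s — {k,r,t,u,v}
  t — {r,s,u,v}
  u — {k,r,s,t,v}
  v — {s,t,u}

Colouring:
  lower bound: {k,r,s,u} mutually conflict ⇒ χ ≥ 4
  assign k→r3 r→r2 s→r0 t→r3 u→r1 v→r2 — no edge inside a register ⇒ χ ≤ 4
  χ = 4

Answer: 4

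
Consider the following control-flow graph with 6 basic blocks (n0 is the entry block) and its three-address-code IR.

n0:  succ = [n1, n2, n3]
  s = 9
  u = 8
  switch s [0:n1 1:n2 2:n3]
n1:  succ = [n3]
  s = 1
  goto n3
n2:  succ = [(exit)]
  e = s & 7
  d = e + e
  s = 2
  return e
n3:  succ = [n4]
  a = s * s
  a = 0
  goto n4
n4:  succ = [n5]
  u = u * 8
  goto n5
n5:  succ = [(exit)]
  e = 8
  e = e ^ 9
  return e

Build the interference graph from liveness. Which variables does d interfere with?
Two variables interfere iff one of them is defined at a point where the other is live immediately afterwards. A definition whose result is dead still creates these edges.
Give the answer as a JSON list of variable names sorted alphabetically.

Answer: ["e"]

Derivation:
Per-block:
  n0: def={s,u} ue=∅
  n1: def={s} ue=∅
  n2: def={d,e,s} ue={s}
  n3: def={a} ue={s}
  n4: def={u} ue={u}
  n5: def={e} ue=∅

Backward fixpoint:
  n0: in=∅ out={s,u}
  n1: in={u} out={s,u}
  n2: in={s} out=∅
  n3: in={s,u} out={u}
  n4: in={u} out=∅
  n5: in=∅ out=∅

Interfere edges:
  a↔{u}
  d↔{e}
  e↔{d,s}
  s↔{e,u}
  u↔{a,s}

N(d) = ["e"]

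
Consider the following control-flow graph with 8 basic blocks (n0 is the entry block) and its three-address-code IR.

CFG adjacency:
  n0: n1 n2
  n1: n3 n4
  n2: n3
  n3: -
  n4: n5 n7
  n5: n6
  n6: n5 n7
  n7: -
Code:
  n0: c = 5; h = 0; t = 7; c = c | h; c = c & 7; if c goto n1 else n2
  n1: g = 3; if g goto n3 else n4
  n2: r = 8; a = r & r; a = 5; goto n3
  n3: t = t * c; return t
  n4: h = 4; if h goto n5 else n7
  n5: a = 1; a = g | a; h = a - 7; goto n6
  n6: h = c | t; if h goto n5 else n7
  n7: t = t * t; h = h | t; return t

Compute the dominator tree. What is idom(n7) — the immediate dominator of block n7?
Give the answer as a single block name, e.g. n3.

Answer: n4

Working:
idom tree: n1←n0 n2←n0 n3←n0 n4←n1 n5←n4 n6←n5 n7←n4
Dom at joins:
  n3: preds {n1,n2}: {n0,n1} ∩ {n0,n2} = {n0}; idom=n0
  n5: preds {n4,n6}: {n0,n1,n4} ∩ {n0,n1,n4,n5,n6} = {n0,n1,n4}; idom=n4
  n7: preds {n4,n6}: {n0,n1,n4} ∩ {n0,n1,n4,n5,n6} = {n0,n1,n4}; idom=n4

idom(n7) = n4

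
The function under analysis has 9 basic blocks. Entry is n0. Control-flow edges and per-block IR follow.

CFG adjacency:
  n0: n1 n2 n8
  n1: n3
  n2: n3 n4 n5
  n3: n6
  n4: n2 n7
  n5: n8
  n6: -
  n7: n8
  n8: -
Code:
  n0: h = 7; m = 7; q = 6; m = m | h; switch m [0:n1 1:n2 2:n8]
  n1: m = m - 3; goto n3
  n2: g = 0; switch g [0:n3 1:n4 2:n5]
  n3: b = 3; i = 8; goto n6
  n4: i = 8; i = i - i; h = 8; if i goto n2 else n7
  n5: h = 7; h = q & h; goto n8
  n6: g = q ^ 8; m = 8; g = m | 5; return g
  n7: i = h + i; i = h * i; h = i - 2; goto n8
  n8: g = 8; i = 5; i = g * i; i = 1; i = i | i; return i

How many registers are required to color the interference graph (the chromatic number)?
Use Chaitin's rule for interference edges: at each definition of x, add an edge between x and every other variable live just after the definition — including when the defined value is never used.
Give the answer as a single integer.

Answer: 3

Working:
def/use:
  n0: {h,m,q} / ∅
  n1: {m} / {m}
  n2: {g} / ∅
  n3: {b,i} / ∅
  n4: {h,i} / ∅
  n5: {h} / {q}
  n6: {g,m} / {q}
  n7: {h,i} / {h,i}
  n8: {g,i} / ∅

Live sets:
  n0 li=∅ lo={m,q}
  n1 li={m,q} lo={q}
  n2 li={q} lo={q}
  n3 li={q} lo={q}
  n4 li={q} lo={h,i,q}
  n5 li={q} lo=∅
  n6 li={q} lo=∅
  n7 li={h,i} lo=∅
  n8 li=∅ lo=∅

Interfere edges:
  b: {q}
  g: {i,q}
  h: {i,m,q}
  i: {g,h,q}
  m: {h,q}
  q: {b,g,h,i,m}

Colouring:
  {g,i,q} pairwise interfere (3-clique) ⇒ χ ≥ 3
  assign b→c1 g→c1 h→c1 i→c2 m→c2 q→c0 — no edge inside a register ⇒ χ ≤ 3
  χ = 3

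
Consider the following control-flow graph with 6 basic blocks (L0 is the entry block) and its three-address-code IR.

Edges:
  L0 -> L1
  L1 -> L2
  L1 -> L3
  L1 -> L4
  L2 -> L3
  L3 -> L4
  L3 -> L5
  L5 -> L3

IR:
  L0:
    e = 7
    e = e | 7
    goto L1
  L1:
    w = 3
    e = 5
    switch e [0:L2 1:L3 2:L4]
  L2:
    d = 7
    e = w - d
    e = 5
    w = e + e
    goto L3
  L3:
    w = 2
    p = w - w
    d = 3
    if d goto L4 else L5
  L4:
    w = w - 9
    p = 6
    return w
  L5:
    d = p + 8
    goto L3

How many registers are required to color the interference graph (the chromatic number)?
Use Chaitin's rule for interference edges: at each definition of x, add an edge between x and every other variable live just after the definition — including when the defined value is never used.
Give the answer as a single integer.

Answer: 3

Analysis:
def/use:
  L0: {e} / ∅
  L1: {e,w} / ∅
  L2: {d,e,w} / {w}
  L3: {d,p,w} / ∅
  L4: {p,w} / {w}
  L5: {d} / {p}

Live sets:
  live L0: ∅→∅
  live L1: ∅→{w}
  live L2: {w}→∅
  live L3: ∅→{p,w}
  live L4: {w}→∅
  live L5: {p}→∅

Conflict graph:
  d — {p,w}
  e — {w}
  p — {d,w}
  w — {d,e,p}

Chromatic number:
  lower bound: {d,p,w} mutually conflict ⇒ χ ≥ 3
  assign d→c1 e→c1 p→c2 w→c0 — no edge inside a register ⇒ χ ≤ 3
  χ = 3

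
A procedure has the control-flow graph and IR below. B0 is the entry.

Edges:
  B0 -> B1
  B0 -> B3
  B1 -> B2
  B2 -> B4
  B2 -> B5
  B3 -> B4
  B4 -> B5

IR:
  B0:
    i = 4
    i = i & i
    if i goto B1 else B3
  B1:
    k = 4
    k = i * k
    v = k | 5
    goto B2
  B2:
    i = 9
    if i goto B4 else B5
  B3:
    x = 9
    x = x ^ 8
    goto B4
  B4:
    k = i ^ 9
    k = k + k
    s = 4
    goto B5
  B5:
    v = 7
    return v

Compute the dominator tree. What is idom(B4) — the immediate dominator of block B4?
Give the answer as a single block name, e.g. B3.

idom tree: B1←B0 B2←B1 B3←B0 B4←B0 B5←B0
Dom∩ at merges:
  B4: preds {B2,B3}: {B0,B1,B2} ∩ {B0,B3} = {B0}; idom=B0
  B5: preds {B2,B4}: {B0,B1,B2} ∩ {B0,B4} = {B0}; idom=B0

idom(B4) = B0

Answer: B0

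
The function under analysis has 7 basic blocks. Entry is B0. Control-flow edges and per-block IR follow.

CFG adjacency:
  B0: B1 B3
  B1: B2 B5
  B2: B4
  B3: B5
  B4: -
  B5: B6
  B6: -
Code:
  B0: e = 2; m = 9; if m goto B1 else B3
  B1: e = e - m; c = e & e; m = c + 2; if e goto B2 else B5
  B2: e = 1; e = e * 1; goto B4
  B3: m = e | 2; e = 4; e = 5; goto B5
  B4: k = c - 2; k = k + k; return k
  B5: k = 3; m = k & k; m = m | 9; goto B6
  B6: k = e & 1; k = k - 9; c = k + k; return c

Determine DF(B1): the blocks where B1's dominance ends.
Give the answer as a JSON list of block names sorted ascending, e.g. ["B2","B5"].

Answer: ["B5"]

Working:
idom tree: B1←B0 B2←B1 B3←B0 B4←B2 B5←B0 B6←B5
Dom at joins:
  B5: preds {B1,B3}: {B0,B1} ∩ {B0,B3} = {B0}; idom=B0

Frontier:
  B5←B1: walk B1 to B0
  B5←B3: walk B3 to B0
  B0 → ∅
  B1 → {B5}
  B2 → ∅
  B3 → {B5}
  B4 → ∅
  B5 → ∅
  B6 → ∅

DF(B1) = ["B5"]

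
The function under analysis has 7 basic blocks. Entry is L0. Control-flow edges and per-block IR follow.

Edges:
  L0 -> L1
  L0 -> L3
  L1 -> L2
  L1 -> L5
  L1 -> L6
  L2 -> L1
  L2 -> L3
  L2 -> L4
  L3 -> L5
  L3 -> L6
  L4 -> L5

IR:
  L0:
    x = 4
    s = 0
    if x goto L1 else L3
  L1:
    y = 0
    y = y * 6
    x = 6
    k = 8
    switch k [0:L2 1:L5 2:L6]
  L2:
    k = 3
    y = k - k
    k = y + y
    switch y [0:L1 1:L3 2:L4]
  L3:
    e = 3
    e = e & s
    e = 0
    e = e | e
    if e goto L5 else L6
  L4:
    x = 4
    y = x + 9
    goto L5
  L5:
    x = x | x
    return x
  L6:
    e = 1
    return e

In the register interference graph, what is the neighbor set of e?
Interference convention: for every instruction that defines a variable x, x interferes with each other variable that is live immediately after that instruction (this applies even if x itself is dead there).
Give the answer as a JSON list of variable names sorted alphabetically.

Answer: ["s", "x"]

Derivation:
def/use:
  L0: def={s,x} ue=∅
  L1: def={k,x,y} ue=∅
  L2: def={k,y} ue=∅
  L3: def={e} ue={s}
  L4: def={x,y} ue=∅
  L5: def={x} ue={x}
  L6: def={e} ue=∅

Backward fixpoint:
  live L0: ∅→{s,x}
  live L1: {s}→{s,x}
  live L2: {s,x}→{s,x}
  live L3: {s,x}→{x}
  live L4: ∅→{x}
  live L5: {x}→∅
  live L6: ∅→∅

Interfere edges:
  e↔{s,x}
  k↔{s,x,y}
  s↔{e,k,x,y}
  x↔{e,k,s,y}
  y↔{k,s,x}

N(e) = ["s", "x"]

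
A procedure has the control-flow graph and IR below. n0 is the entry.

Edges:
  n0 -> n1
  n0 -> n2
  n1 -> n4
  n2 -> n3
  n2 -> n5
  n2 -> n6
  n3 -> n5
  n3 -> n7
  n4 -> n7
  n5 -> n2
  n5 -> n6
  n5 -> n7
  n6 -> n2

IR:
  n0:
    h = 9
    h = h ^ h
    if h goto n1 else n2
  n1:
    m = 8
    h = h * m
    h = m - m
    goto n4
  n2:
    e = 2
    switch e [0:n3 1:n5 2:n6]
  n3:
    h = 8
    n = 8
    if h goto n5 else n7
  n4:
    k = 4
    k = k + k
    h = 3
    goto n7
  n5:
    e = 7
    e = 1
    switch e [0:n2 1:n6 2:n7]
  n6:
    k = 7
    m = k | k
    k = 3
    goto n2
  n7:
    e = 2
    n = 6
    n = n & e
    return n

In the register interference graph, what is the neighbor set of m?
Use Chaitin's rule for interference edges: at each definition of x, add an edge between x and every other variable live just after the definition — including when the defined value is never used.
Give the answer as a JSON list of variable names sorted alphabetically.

Per-block:
  n0 def {h} use ∅
  n1 def {h,m} use {h}
  n2 def {e} use ∅
  n3 def {h,n} use ∅
  n4 def {h,k} use ∅
  n5 def {e} use ∅
  n6 def {k,m} use ∅
  n7 def {e,n} use ∅

Live sets:
  n0 li=∅ lo={h}
  n1 li={h} lo=∅
  n2 li=∅ lo=∅
  n3 li=∅ lo=∅
  n4 li=∅ lo=∅
  n5 li=∅ lo=∅
  n6 li=∅ lo=∅
  n7 li=∅ lo=∅

Conflict graph:
  e↔{n}
  h↔{m,n}
  k↔∅
  m↔{h}
  n↔{e,h}

N(m) = ["h"]

Answer: ["h"]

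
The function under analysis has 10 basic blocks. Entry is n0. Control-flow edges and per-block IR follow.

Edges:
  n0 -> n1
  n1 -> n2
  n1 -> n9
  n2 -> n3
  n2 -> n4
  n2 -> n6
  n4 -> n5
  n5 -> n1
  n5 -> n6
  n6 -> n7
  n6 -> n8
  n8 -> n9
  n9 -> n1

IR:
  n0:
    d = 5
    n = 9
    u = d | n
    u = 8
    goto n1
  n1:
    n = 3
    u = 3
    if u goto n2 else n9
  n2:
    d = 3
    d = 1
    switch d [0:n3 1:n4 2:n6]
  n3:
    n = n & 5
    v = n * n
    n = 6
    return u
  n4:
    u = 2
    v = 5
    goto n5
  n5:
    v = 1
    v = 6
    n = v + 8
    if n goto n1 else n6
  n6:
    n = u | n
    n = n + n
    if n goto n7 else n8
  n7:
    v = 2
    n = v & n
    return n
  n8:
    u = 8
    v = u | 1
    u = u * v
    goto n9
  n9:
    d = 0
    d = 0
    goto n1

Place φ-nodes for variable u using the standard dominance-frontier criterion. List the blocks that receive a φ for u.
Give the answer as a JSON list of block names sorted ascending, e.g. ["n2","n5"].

idom tree: n1←n0 n2←n1 n3←n2 n4←n2 n5←n4 n6←n2 n7←n6 n8←n6 n9←n1
Dom∩ at merges:
  n1: preds {n0,n5,n9}: {n0} ∩ {n0,n1,n2,n4,n5} ∩ {n0,n1,n9} = {n0}; idom=n0
  n6: preds {n2,n5}: {n0,n1,n2} ∩ {n0,n1,n2,n4,n5} = {n0,n1,n2}; idom=n2
  n9: preds {n1,n8}: {n0,n1} ∩ {n0,n1,n2,n6,n8} = {n0,n1}; idom=n1

DF walk-up:
  join n1 pred n0: · stop@n0
  join n1 pred n5: n5→n4→n2→n1 stop@n0
  join n1 pred n9: n9→n1 stop@n0
  join n6 pred n2: · stop@n2
  join n6 pred n5: n5→n4 stop@n2
  join n9 pred n1: · stop@n1
  join n9 pred n8: n8→n6→n2 stop@n1
  n0 → ∅
  n1 → {n1}
  n2 → {n1,n9}
  n3 → ∅
  n4 → {n1,n6}
  n5 → {n1,n6}
  n6 → {n9}
  n7 → ∅
  n8 → {n9}
  n9 → {n1}

φ for u: defs {n0,n1,n4,n8}
  DF⁺ = {n1,n6,n9}

Answer: ["n1", "n6", "n9"]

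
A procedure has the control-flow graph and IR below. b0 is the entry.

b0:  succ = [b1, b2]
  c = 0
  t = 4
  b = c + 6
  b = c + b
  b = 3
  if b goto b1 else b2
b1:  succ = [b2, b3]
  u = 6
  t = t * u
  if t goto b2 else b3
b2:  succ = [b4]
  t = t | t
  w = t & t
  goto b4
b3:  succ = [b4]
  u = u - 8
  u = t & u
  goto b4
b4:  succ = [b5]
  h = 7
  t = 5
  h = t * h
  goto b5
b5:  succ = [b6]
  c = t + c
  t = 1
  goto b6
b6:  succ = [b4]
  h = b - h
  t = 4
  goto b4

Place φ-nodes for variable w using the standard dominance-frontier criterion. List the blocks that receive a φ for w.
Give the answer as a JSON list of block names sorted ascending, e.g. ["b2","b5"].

Answer: ["b4"]

Derivation:
idom tree: b1←b0 b2←b0 b3←b1 b4←b0 b5←b4 b6←b5
Join-block Dom:
  b2: preds {b0,b1}: {b0} ∩ {b0,b1} = {b0}; idom=b0
  b4: preds {b2,b3,b6}: {b0,b2} ∩ {b0,b1,b3} ∩ {b0,b4,b5,b6} = {b0}; idom=b0

DF walk-up:
  b2←b0: walk · to b0
  b2←b1: walk b1 to b0
  b4←b2: walk b2 to b0
  b4←b3: walk b3→b1 to b0
  b4←b6: walk b6→b5→b4 to b0
  b0 → ∅
  b1 → {b2,b4}
  b2 → {b4}
  b3 → {b4}
  b4 → {b4}
  b5 → {b4}
  b6 → {b4}

φ for w: defs {b2}
  DF⁺ = {b4}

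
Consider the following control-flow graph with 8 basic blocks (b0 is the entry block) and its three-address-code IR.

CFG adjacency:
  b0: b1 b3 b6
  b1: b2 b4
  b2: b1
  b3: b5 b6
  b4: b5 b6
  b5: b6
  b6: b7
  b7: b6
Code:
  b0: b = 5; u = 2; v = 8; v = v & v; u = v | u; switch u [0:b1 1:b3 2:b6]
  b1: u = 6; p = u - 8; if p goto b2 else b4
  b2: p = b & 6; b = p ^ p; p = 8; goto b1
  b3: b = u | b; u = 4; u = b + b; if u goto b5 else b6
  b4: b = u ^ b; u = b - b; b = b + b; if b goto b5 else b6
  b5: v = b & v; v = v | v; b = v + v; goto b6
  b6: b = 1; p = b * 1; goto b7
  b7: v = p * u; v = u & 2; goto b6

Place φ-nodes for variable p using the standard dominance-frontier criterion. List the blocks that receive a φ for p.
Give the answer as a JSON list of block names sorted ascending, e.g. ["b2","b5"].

Answer: ["b1", "b5", "b6"]

Derivation:
idom tree: b1←b0 b2←b1 b3←b0 b4←b1 b5←b0 b6←b0 b7←b6
Dom∩ at merges:
  b1: preds {b0,b2}: {b0} ∩ {b0,b1,b2} = {b0}; idom=b0
  b5: preds {b3,b4}: {b0,b3} ∩ {b0,b1,b4} = {b0}; idom=b0
  b6: preds {b0,b3,b4,b5,b7}: {b0} ∩ {b0,b3} ∩ {b0,b1,b4} ∩ {b0,b5} ∩ {b0,b6,b7} = {b0}; idom=b0

DF derivation:
  join b1 pred b0: · stop@b0
  join b1 pred b2: b2→b1 stop@b0
  join b5 pred b3: b3 stop@b0
  join b5 pred b4: b4→b1 stop@b0
  join b6 pred b0: · stop@b0
  join b6 pred b3: b3 stop@b0
  join b6 pred b4: b4→b1 stop@b0
  join b6 pred b5: b5 stop@b0
  join b6 pred b7: b7→b6 stop@b0
  b0: DF=∅
  b1: DF={b1,b5,b6}
  b2: DF={b1}
  b3: DF={b5,b6}
  b4: DF={b5,b6}
  b5: DF={b6}
  b6: DF={b6}
  b7: DF={b6}

φ for p: defs {b1,b2,b6}
  DF⁺ = {b1,b5,b6}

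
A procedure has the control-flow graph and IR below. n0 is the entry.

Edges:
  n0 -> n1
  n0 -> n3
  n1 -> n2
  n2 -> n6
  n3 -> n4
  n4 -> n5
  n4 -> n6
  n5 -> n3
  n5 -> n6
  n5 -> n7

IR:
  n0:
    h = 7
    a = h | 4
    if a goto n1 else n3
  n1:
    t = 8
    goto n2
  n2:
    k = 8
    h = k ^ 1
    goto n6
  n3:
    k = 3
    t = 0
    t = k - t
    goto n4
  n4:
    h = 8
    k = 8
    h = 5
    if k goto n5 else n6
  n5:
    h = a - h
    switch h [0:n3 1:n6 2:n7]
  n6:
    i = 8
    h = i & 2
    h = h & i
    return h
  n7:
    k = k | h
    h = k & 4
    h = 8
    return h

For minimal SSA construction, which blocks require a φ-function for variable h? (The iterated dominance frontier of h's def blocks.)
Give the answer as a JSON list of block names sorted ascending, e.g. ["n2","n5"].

Answer: ["n3", "n6"]

Analysis:
idom tree: n1←n0 n2←n1 n3←n0 n4←n3 n5←n4 n6←n0 n7←n5
Dom∩ at merges:
  n3: preds {n0,n5}: {n0} ∩ {n0,n3,n4,n5} = {n0}; idom=n0
  n6: preds {n2,n4,n5}: {n0,n1,n2} ∩ {n0,n3,n4} ∩ {n0,n3,n4,n5} = {n0}; idom=n0

DF walk-up:
  join n3 pred n0: · stop@n0
  join n3 pred n5: n5→n4→n3 stop@n0
  join n6 pred n2: n2→n1 stop@n0
  join n6 pred n4: n4→n3 stop@n0
  join n6 pred n5: n5→n4→n3 stop@n0
  n0 → ∅
  n1 → {n6}
  n2 → {n6}
  n3 → {n3,n6}
  n4 → {n3,n6}
  n5 → {n3,n6}
  n6 → ∅
  n7 → ∅

φ for h: defs {n0,n2,n4,n5,n6,n7}
  DF⁺ = {n3,n6}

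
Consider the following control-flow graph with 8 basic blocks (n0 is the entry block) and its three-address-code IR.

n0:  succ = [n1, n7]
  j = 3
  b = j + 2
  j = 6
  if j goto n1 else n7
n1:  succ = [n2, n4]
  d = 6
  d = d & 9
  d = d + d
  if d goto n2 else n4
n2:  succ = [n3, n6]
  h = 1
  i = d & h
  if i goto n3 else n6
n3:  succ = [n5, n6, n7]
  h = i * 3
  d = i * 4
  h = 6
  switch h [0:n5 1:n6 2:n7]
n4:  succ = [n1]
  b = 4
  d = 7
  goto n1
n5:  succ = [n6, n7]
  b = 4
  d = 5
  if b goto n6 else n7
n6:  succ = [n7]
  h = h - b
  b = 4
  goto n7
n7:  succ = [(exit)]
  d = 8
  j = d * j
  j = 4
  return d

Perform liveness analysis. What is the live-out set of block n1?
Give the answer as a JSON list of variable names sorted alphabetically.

Per-block:
  n0 def {b,j} use ∅
  n1 def {d} use ∅
  n2 def {h,i} use {d}
  n3 def {d,h} use {i}
  n4 def {b,d} use ∅
  n5 def {b,d} use ∅
  n6 def {b,h} use {b,h}
  n7 def {d,j} use {j}

Backward fixpoint:
  n0: in=∅ out={b,j}
  n1: in={b,j} out={b,d,j}
  n2: in={b,d,j} out={b,h,i,j}
  n3: in={b,i,j} out={b,h,j}
  n4: in={j} out={b,j}
  n5: in={h,j} out={b,h,j}
  n6: in={b,h,j} out={j}
  n7: in={j} out=∅

live-out(n1) = ["b", "d", "j"]

Answer: ["b", "d", "j"]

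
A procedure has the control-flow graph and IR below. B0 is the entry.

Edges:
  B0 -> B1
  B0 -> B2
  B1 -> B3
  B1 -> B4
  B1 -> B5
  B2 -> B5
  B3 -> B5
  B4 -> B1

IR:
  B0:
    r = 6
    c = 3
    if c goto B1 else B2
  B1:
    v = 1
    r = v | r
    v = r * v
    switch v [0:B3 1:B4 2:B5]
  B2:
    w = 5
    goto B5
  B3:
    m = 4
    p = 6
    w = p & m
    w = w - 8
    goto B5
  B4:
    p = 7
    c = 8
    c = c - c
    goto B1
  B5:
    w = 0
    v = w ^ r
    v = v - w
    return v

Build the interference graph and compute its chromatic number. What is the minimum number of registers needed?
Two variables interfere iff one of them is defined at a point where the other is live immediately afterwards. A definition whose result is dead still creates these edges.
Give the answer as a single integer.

Answer: 3

Derivation:
Block summaries:
  B0: def={c,r} ue=∅
  B1: def={r,v} ue={r}
  B2: def={w} ue=∅
  B3: def={m,p,w} ue=∅
  B4: def={c,p} ue=∅
  B5: def={v,w} ue={r}

Backward fixpoint:
  B0 li=∅ lo={r}
  B1 li={r} lo={r}
  B2 li={r} lo={r}
  B3 li={r} lo={r}
  B4 li={r} lo={r}
  B5 li={r} lo=∅

Conflict graph:
  c↔{r}
  m↔{p,r}
  p↔{m,r}
  r↔{c,m,p,v,w}
  v↔{r,w}
  w↔{r,v}

Registers:
  {m,p,r} pairwise interfere (3-clique) ⇒ χ ≥ 3
  3-colouring: R0={r}  R1={c,m,v}  R2={p,w}
  χ = 3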